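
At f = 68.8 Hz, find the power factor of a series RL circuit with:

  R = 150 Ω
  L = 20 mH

Step 1 — Angular frequency: ω = 2π·f = 2π·68.8 = 432.3 rad/s.
Step 2 — Component impedances:
  R: Z = R = 150 Ω
  L: Z = jωL = j·432.3·0.02 = 0 + j8.646 Ω
Step 3 — Series combination: Z_total = R + L = 150 + j8.646 Ω = 150.2∠3.3° Ω.
Step 4 — Power factor: PF = cos(φ) = Re(Z)/|Z| = 150/150.25 = 0.9983.
Step 5 — Type: Im(Z) = 8.646 ⇒ lagging (phase φ = 3.3°).

PF = 0.9983 (lagging, φ = 3.3°)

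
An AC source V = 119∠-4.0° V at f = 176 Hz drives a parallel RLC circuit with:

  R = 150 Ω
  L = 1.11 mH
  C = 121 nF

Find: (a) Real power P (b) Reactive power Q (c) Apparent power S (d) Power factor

Step 1 — Angular frequency: ω = 2π·f = 2π·176 = 1106 rad/s.
Step 2 — Component impedances:
  R: Z = R = 150 Ω
  L: Z = jωL = j·1106·0.00111 = 0 + j1.227 Ω
  C: Z = 1/(jωC) = -j/(ω·C) = 0 - j7473 Ω
Step 3 — Parallel combination: 1/Z_total = 1/R + 1/L + 1/C; Z_total = 0.01005 + j1.228 Ω = 1.228∠89.5° Ω.
Step 4 — Source phasor: V = 119∠-4.0° V = 118.7 - j8.301 V.
Step 5 — Current: I = V / Z = -5.97 - j96.75 A = 96.93∠-93.5° A.
Step 6 — Complex power: S = V·I* = 94.41 + j1.153e+04 VA.
Step 7 — Real power: P = Re(S) = 94.41 W.
Step 8 — Reactive power: Q = Im(S) = 1.153e+04 VAR.
Step 9 — Apparent power: |S| = 1.154e+04 VA.
Step 10 — Power factor: PF = P/|S| = 0.008184 (lagging).

(a) P = 94.41 W  (b) Q = 1.153e+04 VAR  (c) S = 1.154e+04 VA  (d) PF = 0.008184 (lagging)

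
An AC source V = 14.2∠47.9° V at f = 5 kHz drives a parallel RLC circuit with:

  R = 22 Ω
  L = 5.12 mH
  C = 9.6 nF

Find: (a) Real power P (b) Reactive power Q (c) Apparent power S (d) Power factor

Step 1 — Angular frequency: ω = 2π·f = 2π·5000 = 3.142e+04 rad/s.
Step 2 — Component impedances:
  R: Z = R = 22 Ω
  L: Z = jωL = j·3.142e+04·0.00512 = 0 + j160.8 Ω
  C: Z = 1/(jωC) = -j/(ω·C) = 0 - j3316 Ω
Step 3 — Parallel combination: 1/Z_total = 1/R + 1/L + 1/C; Z_total = 21.63 + j2.815 Ω = 21.82∠7.4° Ω.
Step 4 — Source phasor: V = 14.2∠47.9° V = 9.52 + j10.54 V.
Step 5 — Current: I = V / Z = 0.4951 + j0.4226 A = 0.6509∠40.5° A.
Step 6 — Complex power: S = V·I* = 9.165 + j1.193 VA.
Step 7 — Real power: P = Re(S) = 9.165 W.
Step 8 — Reactive power: Q = Im(S) = 1.193 VAR.
Step 9 — Apparent power: |S| = 9.243 VA.
Step 10 — Power factor: PF = P/|S| = 0.9916 (lagging).

(a) P = 9.165 W  (b) Q = 1.193 VAR  (c) S = 9.243 VA  (d) PF = 0.9916 (lagging)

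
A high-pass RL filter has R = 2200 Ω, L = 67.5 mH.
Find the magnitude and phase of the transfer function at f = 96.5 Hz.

Step 1 — Angular frequency: ω = 2π·96.5 = 606.3 rad/s.
Step 2 — Transfer function: H(jω) = jωL/(R + jωL).
Step 3 — Numerator jωL = j·40.93; denominator R + jωL = 2200 + j40.93.
Step 4 — H = 0.000346 + j0.0186.
Step 5 — Magnitude: |H| = 0.0186 (-34.6 dB); phase: φ = 88.9°.

|H| = 0.0186 (-34.6 dB), φ = 88.9°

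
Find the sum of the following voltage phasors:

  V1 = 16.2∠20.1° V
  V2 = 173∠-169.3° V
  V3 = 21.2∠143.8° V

Step 1 — Convert each phasor to rectangular form:
  V1 = 16.2·(cos(20.1°) + j·sin(20.1°)) = 15.21 + j5.567 V
  V2 = 173·(cos(-169.3°) + j·sin(-169.3°)) = -170 - j32.12 V
  V3 = 21.2·(cos(143.8°) + j·sin(143.8°)) = -17.11 + j12.52 V
Step 2 — Sum components: V_total = -171.9 - j14.03 V.
Step 3 — Convert to polar: |V_total| = 172.5 V, ∠V_total = -175.3°.

V_total = 172.5∠-175.3° V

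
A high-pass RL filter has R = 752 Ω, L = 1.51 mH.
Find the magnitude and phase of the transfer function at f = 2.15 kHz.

Step 1 — Angular frequency: ω = 2π·2150 = 1.351e+04 rad/s.
Step 2 — Transfer function: H(jω) = jωL/(R + jωL).
Step 3 — Numerator jωL = j·20.4; denominator R + jωL = 752 + j20.4.
Step 4 — H = 0.0007353 + j0.02711.
Step 5 — Magnitude: |H| = 0.02712 (-31.3 dB); phase: φ = 88.4°.

|H| = 0.02712 (-31.3 dB), φ = 88.4°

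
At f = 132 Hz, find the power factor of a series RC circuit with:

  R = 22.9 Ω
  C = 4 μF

Step 1 — Angular frequency: ω = 2π·f = 2π·132 = 829.4 rad/s.
Step 2 — Component impedances:
  R: Z = R = 22.9 Ω
  C: Z = 1/(jωC) = -j/(ω·C) = 0 - j301.4 Ω
Step 3 — Series combination: Z_total = R + C = 22.9 - j301.4 Ω = 302.3∠-85.7° Ω.
Step 4 — Power factor: PF = cos(φ) = Re(Z)/|Z| = 22.9/302.3 = 0.07575.
Step 5 — Type: Im(Z) = -301.4 ⇒ leading (phase φ = -85.7°).

PF = 0.07575 (leading, φ = -85.7°)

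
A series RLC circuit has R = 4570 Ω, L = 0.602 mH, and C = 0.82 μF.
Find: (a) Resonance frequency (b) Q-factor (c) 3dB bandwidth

Step 1 — Resonance condition Im(Z)=0 gives ω₀ = 1/√(LC).
Step 2 — ω₀ = 1/√(0.000602·8.2e-07) = 4.501e+04 rad/s.
Step 3 — f₀ = ω₀/(2π) = 7163 Hz.
Step 4 — Series Q: Q = ω₀L/R = 4.501e+04·0.000602/4570 = 0.005929.
Step 5 — 3dB bandwidth: Δω = ω₀/Q = 7.591e+06 rad/s; BW = Δω/(2π) = 1.208e+06 Hz.

(a) f₀ = 7163 Hz  (b) Q = 0.005929  (c) BW = 1.208e+06 Hz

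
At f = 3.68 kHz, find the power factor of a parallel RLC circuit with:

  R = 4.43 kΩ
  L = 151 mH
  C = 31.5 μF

Step 1 — Angular frequency: ω = 2π·f = 2π·3680 = 2.312e+04 rad/s.
Step 2 — Component impedances:
  R: Z = R = 4430 Ω
  L: Z = jωL = j·2.312e+04·0.151 = 0 + j3491 Ω
  C: Z = 1/(jωC) = -j/(ω·C) = 0 - j1.373 Ω
Step 3 — Parallel combination: 1/Z_total = 1/R + 1/L + 1/C; Z_total = 0.0004259 - j1.374 Ω = 1.374∠-90.0° Ω.
Step 4 — Power factor: PF = cos(φ) = Re(Z)/|Z| = 0.0004259/1.374 = 0.00031.
Step 5 — Type: Im(Z) = -1.374 ⇒ leading (phase φ = -90.0°).

PF = 0.00031 (leading, φ = -90.0°)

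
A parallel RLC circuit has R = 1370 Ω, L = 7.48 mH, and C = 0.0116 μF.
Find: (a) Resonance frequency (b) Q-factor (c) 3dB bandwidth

Step 1 — Resonance: ω₀ = 1/√(LC) = 1/√(0.00748·1.16e-08) = 1.074e+05 rad/s.
Step 2 — f₀ = ω₀/(2π) = 1.709e+04 Hz.
Step 3 — Parallel Q: Q = R/(ω₀L) = 1370/(1.074e+05·0.00748) = 1.706.
Step 4 — Bandwidth: Δω = ω₀/Q = 6.292e+04 rad/s; BW = Δω/(2π) = 1.001e+04 Hz.

(a) f₀ = 1.709e+04 Hz  (b) Q = 1.706  (c) BW = 1.001e+04 Hz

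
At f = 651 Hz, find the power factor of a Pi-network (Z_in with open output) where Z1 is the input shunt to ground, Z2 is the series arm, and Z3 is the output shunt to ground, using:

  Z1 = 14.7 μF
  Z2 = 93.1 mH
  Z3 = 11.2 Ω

Step 1 — Angular frequency: ω = 2π·f = 2π·651 = 4090 rad/s.
Step 2 — Component impedances:
  Z1: Z = 1/(jωC) = -j/(ω·C) = 0 - j16.63 Ω
  Z2: Z = jωL = j·4090·0.0931 = 0 + j380.8 Ω
  Z3: Z = R = 11.2 Ω
Step 3 — With open output, the series arm Z2 and the output shunt Z3 appear in series to ground: Z2 + Z3 = 11.2 + j380.8 Ω.
Step 4 — Parallel with input shunt Z1: Z_in = Z1 || (Z2 + Z3) = 0.02334 - j17.39 Ω = 17.39∠-89.9° Ω.
Step 5 — Power factor: PF = cos(φ) = Re(Z)/|Z| = 0.02334/17.39 = 0.001342.
Step 6 — Type: Im(Z) = -17.39 ⇒ leading (phase φ = -89.9°).

PF = 0.001342 (leading, φ = -89.9°)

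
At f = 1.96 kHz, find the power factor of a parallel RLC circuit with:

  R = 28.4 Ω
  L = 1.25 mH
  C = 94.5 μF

Step 1 — Angular frequency: ω = 2π·f = 2π·1960 = 1.232e+04 rad/s.
Step 2 — Component impedances:
  R: Z = R = 28.4 Ω
  L: Z = jωL = j·1.232e+04·0.00125 = 0 + j15.39 Ω
  C: Z = 1/(jωC) = -j/(ω·C) = 0 - j0.8593 Ω
Step 3 — Parallel combination: 1/Z_total = 1/R + 1/L + 1/C; Z_total = 0.02913 - j0.9091 Ω = 0.9096∠-88.2° Ω.
Step 4 — Power factor: PF = cos(φ) = Re(Z)/|Z| = 0.02913/0.9096 = 0.03203.
Step 5 — Type: Im(Z) = -0.9091 ⇒ leading (phase φ = -88.2°).

PF = 0.03203 (leading, φ = -88.2°)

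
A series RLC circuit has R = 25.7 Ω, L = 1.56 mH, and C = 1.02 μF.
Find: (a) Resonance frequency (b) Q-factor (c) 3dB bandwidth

Step 1 — Resonance: ω₀ = 1/√(LC) = 1/√(0.00156·1.02e-06) = 2.507e+04 rad/s.
Step 2 — f₀ = ω₀/(2π) = 3990 Hz.
Step 3 — Series Q: Q = ω₀L/R = 2.507e+04·0.00156/25.7 = 1.522.
Step 4 — Bandwidth: Δω = ω₀/Q = 1.647e+04 rad/s; BW = Δω/(2π) = 2622 Hz.

(a) f₀ = 3990 Hz  (b) Q = 1.522  (c) BW = 2622 Hz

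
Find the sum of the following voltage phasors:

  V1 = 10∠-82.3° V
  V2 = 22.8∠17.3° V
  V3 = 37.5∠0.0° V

Step 1 — Convert each phasor to rectangular form:
  V1 = 10·(cos(-82.3°) + j·sin(-82.3°)) = 1.34 - j9.91 V
  V2 = 22.8·(cos(17.3°) + j·sin(17.3°)) = 21.77 + j6.78 V
  V3 = 37.5·(cos(0.0°) + j·sin(0.0°)) = 37.5 V
Step 2 — Sum components: V_total = 60.61 - j3.13 V.
Step 3 — Convert to polar: |V_total| = 60.69 V, ∠V_total = -3.0°.

V_total = 60.69∠-3.0° V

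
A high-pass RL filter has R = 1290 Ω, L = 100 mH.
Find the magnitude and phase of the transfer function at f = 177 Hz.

Step 1 — Angular frequency: ω = 2π·177 = 1112 rad/s.
Step 2 — Transfer function: H(jω) = jωL/(R + jωL).
Step 3 — Numerator jωL = j·111.2; denominator R + jωL = 1290 + j111.2.
Step 4 — H = 0.007378 + j0.08558.
Step 5 — Magnitude: |H| = 0.08589 (-21.3 dB); phase: φ = 85.1°.

|H| = 0.08589 (-21.3 dB), φ = 85.1°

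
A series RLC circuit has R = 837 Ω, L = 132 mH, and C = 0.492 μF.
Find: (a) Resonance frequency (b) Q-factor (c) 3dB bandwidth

Step 1 — Resonance: ω₀ = 1/√(LC) = 1/√(0.132·4.92e-07) = 3924 rad/s.
Step 2 — f₀ = ω₀/(2π) = 624.5 Hz.
Step 3 — Series Q: Q = ω₀L/R = 3924·0.132/837 = 0.6188.
Step 4 — Bandwidth: Δω = ω₀/Q = 6341 rad/s; BW = Δω/(2π) = 1009 Hz.

(a) f₀ = 624.5 Hz  (b) Q = 0.6188  (c) BW = 1009 Hz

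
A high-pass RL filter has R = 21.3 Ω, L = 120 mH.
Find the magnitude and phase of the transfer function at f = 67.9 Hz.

Step 1 — Angular frequency: ω = 2π·67.9 = 426.6 rad/s.
Step 2 — Transfer function: H(jω) = jωL/(R + jωL).
Step 3 — Numerator jωL = j·51.2; denominator R + jωL = 21.3 + j51.2.
Step 4 — H = 0.8524 + j0.3547.
Step 5 — Magnitude: |H| = 0.9233 (-0.7 dB); phase: φ = 22.6°.

|H| = 0.9233 (-0.7 dB), φ = 22.6°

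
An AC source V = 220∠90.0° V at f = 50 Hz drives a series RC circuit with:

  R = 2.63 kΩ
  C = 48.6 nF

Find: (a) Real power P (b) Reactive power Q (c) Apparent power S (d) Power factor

Step 1 — Angular frequency: ω = 2π·f = 2π·50 = 314.2 rad/s.
Step 2 — Component impedances:
  R: Z = R = 2630 Ω
  C: Z = 1/(jωC) = -j/(ω·C) = 0 - j6.55e+04 Ω
Step 3 — Series combination: Z_total = R + C = 2630 - j6.55e+04 Ω = 6.555e+04∠-87.7° Ω.
Step 4 — Source phasor: V = 220∠90.0° V = 0 + j220 V.
Step 5 — Current: I = V / Z = -0.003354 + j0.0001347 A = 0.003356∠177.7° A.
Step 6 — Complex power: S = V·I* = 0.02963 - j0.7378 VA.
Step 7 — Real power: P = Re(S) = 0.02963 W.
Step 8 — Reactive power: Q = Im(S) = -0.7378 VAR.
Step 9 — Apparent power: |S| = 0.7384 VA.
Step 10 — Power factor: PF = P/|S| = 0.04012 (leading).

(a) P = 0.02963 W  (b) Q = -0.7378 VAR  (c) S = 0.7384 VA  (d) PF = 0.04012 (leading)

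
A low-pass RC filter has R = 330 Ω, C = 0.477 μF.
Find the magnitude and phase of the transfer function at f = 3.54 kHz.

Step 1 — Angular frequency: ω = 2π·3540 = 2.224e+04 rad/s.
Step 2 — Transfer function: H(jω) = 1/(1 + jωRC).
Step 3 — Denominator: 1 + jωRC = 1 + j·2.224e+04·330·4.77e-07 = 1 + j3.501.
Step 4 — H = 0.07542 - j0.2641.
Step 5 — Magnitude: |H| = 0.2746 (-11.2 dB); phase: φ = -74.1°.

|H| = 0.2746 (-11.2 dB), φ = -74.1°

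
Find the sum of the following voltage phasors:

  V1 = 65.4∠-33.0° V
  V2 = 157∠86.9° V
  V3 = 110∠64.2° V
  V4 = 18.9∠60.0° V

Step 1 — Convert each phasor to rectangular form:
  V1 = 65.4·(cos(-33.0°) + j·sin(-33.0°)) = 54.85 - j35.62 V
  V2 = 157·(cos(86.9°) + j·sin(86.9°)) = 8.49 + j156.8 V
  V3 = 110·(cos(64.2°) + j·sin(64.2°)) = 47.88 + j99.04 V
  V4 = 18.9·(cos(60.0°) + j·sin(60.0°)) = 9.45 + j16.37 V
Step 2 — Sum components: V_total = 120.7 + j236.6 V.
Step 3 — Convert to polar: |V_total| = 265.6 V, ∠V_total = 63.0°.

V_total = 265.6∠63.0° V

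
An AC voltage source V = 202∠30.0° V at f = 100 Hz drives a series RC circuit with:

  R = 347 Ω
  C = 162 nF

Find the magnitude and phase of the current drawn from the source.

Step 1 — Angular frequency: ω = 2π·f = 2π·100 = 628.3 rad/s.
Step 2 — Component impedances:
  R: Z = R = 347 Ω
  C: Z = 1/(jωC) = -j/(ω·C) = 0 - j9824 Ω
Step 3 — Series combination: Z_total = R + C = 347 - j9824 Ω = 9831∠-88.0° Ω.
Step 4 — Source phasor: V = 202∠30.0° V = 174.9 + j101 V.
Step 5 — Ohm's law: I = V / Z_total = (174.9 + j101) / (347 - j9824) = -0.00964 + j0.01815 A.
Step 6 — Convert to polar: |I| = 0.02055 A, ∠I = 118.0°.

I = 0.02055∠118.0° A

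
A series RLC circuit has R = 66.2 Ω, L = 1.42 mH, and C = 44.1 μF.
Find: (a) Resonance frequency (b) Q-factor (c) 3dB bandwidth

Step 1 — Resonance condition Im(Z)=0 gives ω₀ = 1/√(LC).
Step 2 — ω₀ = 1/√(0.00142·4.41e-05) = 3996 rad/s.
Step 3 — f₀ = ω₀/(2π) = 636 Hz.
Step 4 — Series Q: Q = ω₀L/R = 3996·0.00142/66.2 = 0.08572.
Step 5 — 3dB bandwidth: Δω = ω₀/Q = 4.662e+04 rad/s; BW = Δω/(2π) = 7420 Hz.

(a) f₀ = 636 Hz  (b) Q = 0.08572  (c) BW = 7420 Hz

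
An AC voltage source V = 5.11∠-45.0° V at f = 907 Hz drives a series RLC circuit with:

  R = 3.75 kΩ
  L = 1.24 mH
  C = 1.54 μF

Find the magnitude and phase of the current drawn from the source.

Step 1 — Angular frequency: ω = 2π·f = 2π·907 = 5699 rad/s.
Step 2 — Component impedances:
  R: Z = R = 3750 Ω
  L: Z = jωL = j·5699·0.00124 = 0 + j7.067 Ω
  C: Z = 1/(jωC) = -j/(ω·C) = 0 - j113.9 Ω
Step 3 — Series combination: Z_total = R + L + C = 3750 - j106.9 Ω = 3752∠-1.6° Ω.
Step 4 — Source phasor: V = 5.11∠-45.0° V = 3.613 - j3.613 V.
Step 5 — Ohm's law: I = V / Z_total = (3.613 - j3.613) / (3750 - j106.9) = 0.0009902 - j0.0009353 A.
Step 6 — Convert to polar: |I| = 0.001362 A, ∠I = -43.4°.

I = 0.001362∠-43.4° A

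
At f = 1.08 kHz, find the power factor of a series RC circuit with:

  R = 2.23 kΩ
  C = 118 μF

Step 1 — Angular frequency: ω = 2π·f = 2π·1080 = 6786 rad/s.
Step 2 — Component impedances:
  R: Z = R = 2230 Ω
  C: Z = 1/(jωC) = -j/(ω·C) = 0 - j1.249 Ω
Step 3 — Series combination: Z_total = R + C = 2230 - j1.249 Ω = 2230∠-0.0° Ω.
Step 4 — Power factor: PF = cos(φ) = Re(Z)/|Z| = 2230/2230 = 1.
Step 5 — Type: Im(Z) = -1.249 ⇒ leading (phase φ = -0.0°).

PF = 1 (leading, φ = -0.0°)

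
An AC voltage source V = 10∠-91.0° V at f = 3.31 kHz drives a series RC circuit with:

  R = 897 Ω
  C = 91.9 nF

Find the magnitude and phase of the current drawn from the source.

Step 1 — Angular frequency: ω = 2π·f = 2π·3310 = 2.08e+04 rad/s.
Step 2 — Component impedances:
  R: Z = R = 897 Ω
  C: Z = 1/(jωC) = -j/(ω·C) = 0 - j523.2 Ω
Step 3 — Series combination: Z_total = R + C = 897 - j523.2 Ω = 1038∠-30.3° Ω.
Step 4 — Source phasor: V = 10∠-91.0° V = -0.1745 - j9.998 V.
Step 5 — Ohm's law: I = V / Z_total = (-0.1745 - j9.998) / (897 - j523.2) = 0.004706 - j0.008402 A.
Step 6 — Convert to polar: |I| = 0.00963 A, ∠I = -60.7°.

I = 0.00963∠-60.7° A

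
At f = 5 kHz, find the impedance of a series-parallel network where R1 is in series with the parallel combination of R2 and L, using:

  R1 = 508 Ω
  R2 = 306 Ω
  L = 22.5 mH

Step 1 — Angular frequency: ω = 2π·f = 2π·5000 = 3.142e+04 rad/s.
Step 2 — Component impedances:
  R1: Z = R = 508 Ω
  R2: Z = R = 306 Ω
  L: Z = jωL = j·3.142e+04·0.0225 = 0 + j706.9 Ω
Step 3 — Parallel branch: R2 || L = 1/(1/R2 + 1/L) = 257.7 + j111.6 Ω.
Step 4 — Series with R1: Z_total = R1 + (R2 || L) = 765.7 + j111.6 Ω = 773.8∠8.3° Ω.

Z = 765.7 + j111.6 Ω = 773.8∠8.3° Ω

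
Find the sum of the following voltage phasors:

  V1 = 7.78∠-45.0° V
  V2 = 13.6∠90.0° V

Step 1 — Convert each phasor to rectangular form:
  V1 = 7.78·(cos(-45.0°) + j·sin(-45.0°)) = 5.501 - j5.501 V
  V2 = 13.6·(cos(90.0°) + j·sin(90.0°)) = 0 + j13.6 V
Step 2 — Sum components: V_total = 5.501 + j8.099 V.
Step 3 — Convert to polar: |V_total| = 9.79 V, ∠V_total = 55.8°.

V_total = 9.79∠55.8° V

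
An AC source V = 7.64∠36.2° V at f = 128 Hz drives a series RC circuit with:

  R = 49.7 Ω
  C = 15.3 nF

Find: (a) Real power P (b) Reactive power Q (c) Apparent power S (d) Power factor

Step 1 — Angular frequency: ω = 2π·f = 2π·128 = 804.2 rad/s.
Step 2 — Component impedances:
  R: Z = R = 49.7 Ω
  C: Z = 1/(jωC) = -j/(ω·C) = 0 - j8.127e+04 Ω
Step 3 — Series combination: Z_total = R + C = 49.7 - j8.127e+04 Ω = 8.127e+04∠-90.0° Ω.
Step 4 — Source phasor: V = 7.64∠36.2° V = 6.165 + j4.512 V.
Step 5 — Current: I = V / Z = -5.548e-05 + j7.59e-05 A = 9.401e-05∠126.2° A.
Step 6 — Complex power: S = V·I* = 4.392e-07 - j0.0007182 VA.
Step 7 — Real power: P = Re(S) = 4.392e-07 W.
Step 8 — Reactive power: Q = Im(S) = -0.0007182 VAR.
Step 9 — Apparent power: |S| = 0.0007182 VA.
Step 10 — Power factor: PF = P/|S| = 0.0006116 (leading).

(a) P = 4.392e-07 W  (b) Q = -0.0007182 VAR  (c) S = 0.0007182 VA  (d) PF = 0.0006116 (leading)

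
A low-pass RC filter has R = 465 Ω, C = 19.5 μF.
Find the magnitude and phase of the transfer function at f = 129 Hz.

Step 1 — Angular frequency: ω = 2π·129 = 810.5 rad/s.
Step 2 — Transfer function: H(jω) = 1/(1 + jωRC).
Step 3 — Denominator: 1 + jωRC = 1 + j·810.5·465·1.95e-05 = 1 + j7.349.
Step 4 — H = 0.01818 - j0.1336.
Step 5 — Magnitude: |H| = 0.1348 (-17.4 dB); phase: φ = -82.3°.

|H| = 0.1348 (-17.4 dB), φ = -82.3°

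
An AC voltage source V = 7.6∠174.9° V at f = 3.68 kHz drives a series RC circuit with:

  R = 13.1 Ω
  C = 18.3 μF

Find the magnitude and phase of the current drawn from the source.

Step 1 — Angular frequency: ω = 2π·f = 2π·3680 = 2.312e+04 rad/s.
Step 2 — Component impedances:
  R: Z = R = 13.1 Ω
  C: Z = 1/(jωC) = -j/(ω·C) = 0 - j2.363 Ω
Step 3 — Series combination: Z_total = R + C = 13.1 - j2.363 Ω = 13.31∠-10.2° Ω.
Step 4 — Source phasor: V = 7.6∠174.9° V = -7.57 + j0.6756 V.
Step 5 — Ohm's law: I = V / Z_total = (-7.57 + j0.6756) / (13.1 - j2.363) = -0.5687 - j0.05102 A.
Step 6 — Convert to polar: |I| = 0.5709 A, ∠I = -174.9°.

I = 0.5709∠-174.9° A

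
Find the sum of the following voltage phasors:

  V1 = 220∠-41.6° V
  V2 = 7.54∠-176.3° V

Step 1 — Convert each phasor to rectangular form:
  V1 = 220·(cos(-41.6°) + j·sin(-41.6°)) = 164.5 - j146.1 V
  V2 = 7.54·(cos(-176.3°) + j·sin(-176.3°)) = -7.524 - j0.4866 V
Step 2 — Sum components: V_total = 157 - j146.6 V.
Step 3 — Convert to polar: |V_total| = 214.8 V, ∠V_total = -43.0°.

V_total = 214.8∠-43.0° V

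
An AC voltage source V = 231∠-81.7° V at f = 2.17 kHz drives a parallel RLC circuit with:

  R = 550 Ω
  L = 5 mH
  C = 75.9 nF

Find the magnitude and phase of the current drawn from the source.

Step 1 — Angular frequency: ω = 2π·f = 2π·2170 = 1.363e+04 rad/s.
Step 2 — Component impedances:
  R: Z = R = 550 Ω
  L: Z = jωL = j·1.363e+04·0.005 = 0 + j68.17 Ω
  C: Z = 1/(jωC) = -j/(ω·C) = 0 - j966.3 Ω
Step 3 — Parallel combination: 1/Z_total = 1/R + 1/L + 1/C; Z_total = 9.611 + j72.07 Ω = 72.7∠82.4° Ω.
Step 4 — Source phasor: V = 231∠-81.7° V = 33.35 - j228.6 V.
Step 5 — Ohm's law: I = V / Z_total = (33.35 - j228.6) / (9.611 + j72.07) = -3.056 - j0.8702 A.
Step 6 — Convert to polar: |I| = 3.177 A, ∠I = -164.1°.

I = 3.177∠-164.1° A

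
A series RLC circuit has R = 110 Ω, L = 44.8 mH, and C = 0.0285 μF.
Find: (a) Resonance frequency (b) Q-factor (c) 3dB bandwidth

Step 1 — Resonance: ω₀ = 1/√(LC) = 1/√(0.0448·2.85e-08) = 2.799e+04 rad/s.
Step 2 — f₀ = ω₀/(2π) = 4454 Hz.
Step 3 — Series Q: Q = ω₀L/R = 2.799e+04·0.0448/110 = 11.4.
Step 4 — Bandwidth: Δω = ω₀/Q = 2455 rad/s; BW = Δω/(2π) = 390.8 Hz.

(a) f₀ = 4454 Hz  (b) Q = 11.4  (c) BW = 390.8 Hz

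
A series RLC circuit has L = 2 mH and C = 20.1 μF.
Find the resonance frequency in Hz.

Step 1 — Resonance condition Im(Z)=0 gives ω₀ = 1/√(LC).
Step 2 — ω₀ = 1/√(0.002·2.01e-05) = 4988 rad/s.
Step 3 — f₀ = ω₀/(2π) = 793.8 Hz.

f₀ = 793.8 Hz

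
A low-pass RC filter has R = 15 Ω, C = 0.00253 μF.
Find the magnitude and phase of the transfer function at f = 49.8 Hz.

Step 1 — Angular frequency: ω = 2π·49.8 = 312.9 rad/s.
Step 2 — Transfer function: H(jω) = 1/(1 + jωRC).
Step 3 — Denominator: 1 + jωRC = 1 + j·312.9·15·2.53e-09 = 1 + j1.187e-05.
Step 4 — H = 1 - j1.187e-05.
Step 5 — Magnitude: |H| = 1 (-0.0 dB); phase: φ = -0.0°.

|H| = 1 (-0.0 dB), φ = -0.0°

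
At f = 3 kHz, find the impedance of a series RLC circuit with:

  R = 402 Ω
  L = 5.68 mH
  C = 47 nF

Step 1 — Angular frequency: ω = 2π·f = 2π·3000 = 1.885e+04 rad/s.
Step 2 — Component impedances:
  R: Z = R = 402 Ω
  L: Z = jωL = j·1.885e+04·0.00568 = 0 + j107.1 Ω
  C: Z = 1/(jωC) = -j/(ω·C) = 0 - j1129 Ω
Step 3 — Series combination: Z_total = R + L + C = 402 - j1022 Ω = 1098∠-68.5° Ω.

Z = 402 - j1022 Ω = 1098∠-68.5° Ω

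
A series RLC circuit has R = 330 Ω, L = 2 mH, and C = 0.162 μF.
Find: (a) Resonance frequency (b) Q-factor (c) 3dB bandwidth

Step 1 — Resonance: ω₀ = 1/√(LC) = 1/√(0.002·1.62e-07) = 5.556e+04 rad/s.
Step 2 — f₀ = ω₀/(2π) = 8842 Hz.
Step 3 — Series Q: Q = ω₀L/R = 5.556e+04·0.002/330 = 0.3367.
Step 4 — Bandwidth: Δω = ω₀/Q = 1.65e+05 rad/s; BW = Δω/(2π) = 2.626e+04 Hz.

(a) f₀ = 8842 Hz  (b) Q = 0.3367  (c) BW = 2.626e+04 Hz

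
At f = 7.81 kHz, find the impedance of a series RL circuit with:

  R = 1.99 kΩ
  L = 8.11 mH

Step 1 — Angular frequency: ω = 2π·f = 2π·7810 = 4.907e+04 rad/s.
Step 2 — Component impedances:
  R: Z = R = 1990 Ω
  L: Z = jωL = j·4.907e+04·0.00811 = 0 + j398 Ω
Step 3 — Series combination: Z_total = R + L = 1990 + j398 Ω = 2029∠11.3° Ω.

Z = 1990 + j398 Ω = 2029∠11.3° Ω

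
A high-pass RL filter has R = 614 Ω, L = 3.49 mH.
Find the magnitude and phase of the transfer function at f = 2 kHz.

Step 1 — Angular frequency: ω = 2π·2000 = 1.257e+04 rad/s.
Step 2 — Transfer function: H(jω) = jωL/(R + jωL).
Step 3 — Numerator jωL = j·43.86; denominator R + jωL = 614 + j43.86.
Step 4 — H = 0.005076 + j0.07107.
Step 5 — Magnitude: |H| = 0.07125 (-22.9 dB); phase: φ = 85.9°.

|H| = 0.07125 (-22.9 dB), φ = 85.9°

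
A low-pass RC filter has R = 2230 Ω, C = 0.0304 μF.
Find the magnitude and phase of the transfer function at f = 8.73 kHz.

Step 1 — Angular frequency: ω = 2π·8730 = 5.485e+04 rad/s.
Step 2 — Transfer function: H(jω) = 1/(1 + jωRC).
Step 3 — Denominator: 1 + jωRC = 1 + j·5.485e+04·2230·3.04e-08 = 1 + j3.719.
Step 4 — H = 0.06744 - j0.2508.
Step 5 — Magnitude: |H| = 0.2597 (-11.7 dB); phase: φ = -74.9°.

|H| = 0.2597 (-11.7 dB), φ = -74.9°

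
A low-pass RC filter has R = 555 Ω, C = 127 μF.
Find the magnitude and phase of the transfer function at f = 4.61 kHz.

Step 1 — Angular frequency: ω = 2π·4610 = 2.897e+04 rad/s.
Step 2 — Transfer function: H(jω) = 1/(1 + jωRC).
Step 3 — Denominator: 1 + jωRC = 1 + j·2.897e+04·555·0.000127 = 1 + j2042.
Step 4 — H = 2.399e-07 - j0.0004898.
Step 5 — Magnitude: |H| = 0.0004898 (-66.2 dB); phase: φ = -90.0°.

|H| = 0.0004898 (-66.2 dB), φ = -90.0°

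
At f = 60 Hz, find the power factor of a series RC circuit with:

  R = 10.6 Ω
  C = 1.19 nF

Step 1 — Angular frequency: ω = 2π·f = 2π·60 = 377 rad/s.
Step 2 — Component impedances:
  R: Z = R = 10.6 Ω
  C: Z = 1/(jωC) = -j/(ω·C) = 0 - j2.229e+06 Ω
Step 3 — Series combination: Z_total = R + C = 10.6 - j2.229e+06 Ω = 2.229e+06∠-90.0° Ω.
Step 4 — Power factor: PF = cos(φ) = Re(Z)/|Z| = 10.6/2.229e+06 = 4.755e-06.
Step 5 — Type: Im(Z) = -2.229e+06 ⇒ leading (phase φ = -90.0°).

PF = 4.755e-06 (leading, φ = -90.0°)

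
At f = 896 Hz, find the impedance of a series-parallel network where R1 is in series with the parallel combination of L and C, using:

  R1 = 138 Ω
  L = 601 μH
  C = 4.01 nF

Step 1 — Angular frequency: ω = 2π·f = 2π·896 = 5630 rad/s.
Step 2 — Component impedances:
  R1: Z = R = 138 Ω
  L: Z = jωL = j·5630·0.000601 = 0 + j3.383 Ω
  C: Z = 1/(jωC) = -j/(ω·C) = 0 - j4.43e+04 Ω
Step 3 — Parallel branch: L || C = 1/(1/L + 1/C) = 0 + j3.384 Ω.
Step 4 — Series with R1: Z_total = R1 + (L || C) = 138 + j3.384 Ω = 138∠1.4° Ω.

Z = 138 + j3.384 Ω = 138∠1.4° Ω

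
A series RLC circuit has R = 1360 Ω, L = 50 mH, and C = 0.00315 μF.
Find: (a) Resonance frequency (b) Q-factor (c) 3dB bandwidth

Step 1 — Resonance condition Im(Z)=0 gives ω₀ = 1/√(LC).
Step 2 — ω₀ = 1/√(0.05·3.15e-09) = 7.968e+04 rad/s.
Step 3 — f₀ = ω₀/(2π) = 1.268e+04 Hz.
Step 4 — Series Q: Q = ω₀L/R = 7.968e+04·0.05/1360 = 2.929.
Step 5 — 3dB bandwidth: Δω = ω₀/Q = 2.72e+04 rad/s; BW = Δω/(2π) = 4329 Hz.

(a) f₀ = 1.268e+04 Hz  (b) Q = 2.929  (c) BW = 4329 Hz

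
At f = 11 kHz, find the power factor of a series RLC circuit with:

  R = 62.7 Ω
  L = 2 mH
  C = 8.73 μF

Step 1 — Angular frequency: ω = 2π·f = 2π·1.1e+04 = 6.912e+04 rad/s.
Step 2 — Component impedances:
  R: Z = R = 62.7 Ω
  L: Z = jωL = j·6.912e+04·0.002 = 0 + j138.2 Ω
  C: Z = 1/(jωC) = -j/(ω·C) = 0 - j1.657 Ω
Step 3 — Series combination: Z_total = R + L + C = 62.7 + j136.6 Ω = 150.3∠65.3° Ω.
Step 4 — Power factor: PF = cos(φ) = Re(Z)/|Z| = 62.7/150.3 = 0.4172.
Step 5 — Type: Im(Z) = 136.6 ⇒ lagging (phase φ = 65.3°).

PF = 0.4172 (lagging, φ = 65.3°)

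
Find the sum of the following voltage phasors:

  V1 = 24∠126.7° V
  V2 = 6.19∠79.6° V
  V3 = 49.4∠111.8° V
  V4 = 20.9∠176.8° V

Step 1 — Convert each phasor to rectangular form:
  V1 = 24·(cos(126.7°) + j·sin(126.7°)) = -14.34 + j19.24 V
  V2 = 6.19·(cos(79.6°) + j·sin(79.6°)) = 1.117 + j6.088 V
  V3 = 49.4·(cos(111.8°) + j·sin(111.8°)) = -18.35 + j45.87 V
  V4 = 20.9·(cos(176.8°) + j·sin(176.8°)) = -20.87 + j1.167 V
Step 2 — Sum components: V_total = -52.44 + j72.36 V.
Step 3 — Convert to polar: |V_total| = 89.37 V, ∠V_total = 125.9°.

V_total = 89.37∠125.9° V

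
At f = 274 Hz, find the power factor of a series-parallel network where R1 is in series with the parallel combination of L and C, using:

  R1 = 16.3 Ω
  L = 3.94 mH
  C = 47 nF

Step 1 — Angular frequency: ω = 2π·f = 2π·274 = 1722 rad/s.
Step 2 — Component impedances:
  R1: Z = R = 16.3 Ω
  L: Z = jωL = j·1722·0.00394 = 0 + j6.783 Ω
  C: Z = 1/(jωC) = -j/(ω·C) = 0 - j1.236e+04 Ω
Step 3 — Parallel branch: L || C = 1/(1/L + 1/C) = 0 + j6.787 Ω.
Step 4 — Series with R1: Z_total = R1 + (L || C) = 16.3 + j6.787 Ω = 17.66∠22.6° Ω.
Step 5 — Power factor: PF = cos(φ) = Re(Z)/|Z| = 16.3/17.656 = 0.9232.
Step 6 — Type: Im(Z) = 6.787 ⇒ lagging (phase φ = 22.6°).

PF = 0.9232 (lagging, φ = 22.6°)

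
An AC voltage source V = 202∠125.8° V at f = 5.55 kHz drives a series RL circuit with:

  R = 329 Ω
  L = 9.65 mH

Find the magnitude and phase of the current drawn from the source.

Step 1 — Angular frequency: ω = 2π·f = 2π·5550 = 3.487e+04 rad/s.
Step 2 — Component impedances:
  R: Z = R = 329 Ω
  L: Z = jωL = j·3.487e+04·0.00965 = 0 + j336.5 Ω
Step 3 — Series combination: Z_total = R + L = 329 + j336.5 Ω = 470.6∠45.6° Ω.
Step 4 — Source phasor: V = 202∠125.8° V = -118.2 + j163.8 V.
Step 5 — Ohm's law: I = V / Z_total = (-118.2 + j163.8) / (329 + j336.5) = 0.0734 + j0.4229 A.
Step 6 — Convert to polar: |I| = 0.4292 A, ∠I = 80.2°.

I = 0.4292∠80.2° A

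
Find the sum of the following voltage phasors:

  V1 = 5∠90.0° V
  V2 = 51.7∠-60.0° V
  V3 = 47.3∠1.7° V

Step 1 — Convert each phasor to rectangular form:
  V1 = 5·(cos(90.0°) + j·sin(90.0°)) = 0 + j5 V
  V2 = 51.7·(cos(-60.0°) + j·sin(-60.0°)) = 25.85 - j44.77 V
  V3 = 47.3·(cos(1.7°) + j·sin(1.7°)) = 47.28 + j1.403 V
Step 2 — Sum components: V_total = 73.13 - j38.37 V.
Step 3 — Convert to polar: |V_total| = 82.58 V, ∠V_total = -27.7°.

V_total = 82.58∠-27.7° V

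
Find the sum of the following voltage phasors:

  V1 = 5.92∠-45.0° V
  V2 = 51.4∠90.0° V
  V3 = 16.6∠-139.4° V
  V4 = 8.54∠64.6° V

Step 1 — Convert each phasor to rectangular form:
  V1 = 5.92·(cos(-45.0°) + j·sin(-45.0°)) = 4.186 - j4.186 V
  V2 = 51.4·(cos(90.0°) + j·sin(90.0°)) = 0 + j51.4 V
  V3 = 16.6·(cos(-139.4°) + j·sin(-139.4°)) = -12.6 - j10.8 V
  V4 = 8.54·(cos(64.6°) + j·sin(64.6°)) = 3.663 + j7.714 V
Step 2 — Sum components: V_total = -4.755 + j44.13 V.
Step 3 — Convert to polar: |V_total| = 44.38 V, ∠V_total = 96.2°.

V_total = 44.38∠96.2° V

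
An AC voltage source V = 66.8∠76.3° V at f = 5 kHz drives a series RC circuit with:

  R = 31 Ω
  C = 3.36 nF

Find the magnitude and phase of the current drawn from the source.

Step 1 — Angular frequency: ω = 2π·f = 2π·5000 = 3.142e+04 rad/s.
Step 2 — Component impedances:
  R: Z = R = 31 Ω
  C: Z = 1/(jωC) = -j/(ω·C) = 0 - j9474 Ω
Step 3 — Series combination: Z_total = R + C = 31 - j9474 Ω = 9474∠-89.8° Ω.
Step 4 — Source phasor: V = 66.8∠76.3° V = 15.82 + j64.9 V.
Step 5 — Ohm's law: I = V / Z_total = (15.82 + j64.9) / (31 - j9474) = -0.006845 + j0.001692 A.
Step 6 — Convert to polar: |I| = 0.007051 A, ∠I = 166.1°.

I = 0.007051∠166.1° A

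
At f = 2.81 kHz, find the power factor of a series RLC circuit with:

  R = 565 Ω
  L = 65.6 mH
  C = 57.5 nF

Step 1 — Angular frequency: ω = 2π·f = 2π·2810 = 1.766e+04 rad/s.
Step 2 — Component impedances:
  R: Z = R = 565 Ω
  L: Z = jωL = j·1.766e+04·0.0656 = 0 + j1158 Ω
  C: Z = 1/(jωC) = -j/(ω·C) = 0 - j985 Ω
Step 3 — Series combination: Z_total = R + L + C = 565 + j173.2 Ω = 590.9∠17.0° Ω.
Step 4 — Power factor: PF = cos(φ) = Re(Z)/|Z| = 565/590.95 = 0.9561.
Step 5 — Type: Im(Z) = 173.2 ⇒ lagging (phase φ = 17.0°).

PF = 0.9561 (lagging, φ = 17.0°)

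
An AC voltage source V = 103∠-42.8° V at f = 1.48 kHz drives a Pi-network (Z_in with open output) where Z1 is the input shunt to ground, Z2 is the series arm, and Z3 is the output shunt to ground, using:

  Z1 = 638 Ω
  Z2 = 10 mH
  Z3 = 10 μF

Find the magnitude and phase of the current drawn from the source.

Step 1 — Angular frequency: ω = 2π·f = 2π·1480 = 9299 rad/s.
Step 2 — Component impedances:
  Z1: Z = R = 638 Ω
  Z2: Z = jωL = j·9299·0.01 = 0 + j92.99 Ω
  Z3: Z = 1/(jωC) = -j/(ω·C) = 0 - j10.75 Ω
Step 3 — With open output, the series arm Z2 and the output shunt Z3 appear in series to ground: Z2 + Z3 = 0 + j82.24 Ω.
Step 4 — Parallel with input shunt Z1: Z_in = Z1 || (Z2 + Z3) = 10.43 + j80.89 Ω = 81.56∠82.7° Ω.
Step 5 — Source phasor: V = 103∠-42.8° V = 75.57 - j69.98 V.
Step 6 — Ohm's law: I = V / Z_total = (75.57 - j69.98) / (10.43 + j80.89) = -0.7325 - j1.029 A.
Step 7 — Convert to polar: |I| = 1.263 A, ∠I = -125.5°.

I = 1.263∠-125.5° A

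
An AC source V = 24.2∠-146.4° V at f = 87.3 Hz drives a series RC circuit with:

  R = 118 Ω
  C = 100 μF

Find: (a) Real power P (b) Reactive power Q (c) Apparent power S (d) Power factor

Step 1 — Angular frequency: ω = 2π·f = 2π·87.3 = 548.5 rad/s.
Step 2 — Component impedances:
  R: Z = R = 118 Ω
  C: Z = 1/(jωC) = -j/(ω·C) = 0 - j18.23 Ω
Step 3 — Series combination: Z_total = R + C = 118 - j18.23 Ω = 119.4∠-8.8° Ω.
Step 4 — Source phasor: V = 24.2∠-146.4° V = -20.16 - j13.39 V.
Step 5 — Current: I = V / Z = -0.1497 - j0.1366 A = 0.2027∠-137.6° A.
Step 6 — Complex power: S = V·I* = 4.847 - j0.7489 VA.
Step 7 — Real power: P = Re(S) = 4.847 W.
Step 8 — Reactive power: Q = Im(S) = -0.7489 VAR.
Step 9 — Apparent power: |S| = 4.905 VA.
Step 10 — Power factor: PF = P/|S| = 0.9883 (leading).

(a) P = 4.847 W  (b) Q = -0.7489 VAR  (c) S = 4.905 VA  (d) PF = 0.9883 (leading)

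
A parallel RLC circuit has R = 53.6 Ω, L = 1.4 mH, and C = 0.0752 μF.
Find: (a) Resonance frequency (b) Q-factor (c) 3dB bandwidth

Step 1 — Resonance: ω₀ = 1/√(LC) = 1/√(0.0014·7.52e-08) = 9.746e+04 rad/s.
Step 2 — f₀ = ω₀/(2π) = 1.551e+04 Hz.
Step 3 — Parallel Q: Q = R/(ω₀L) = 53.6/(9.746e+04·0.0014) = 0.3928.
Step 4 — Bandwidth: Δω = ω₀/Q = 2.481e+05 rad/s; BW = Δω/(2π) = 3.949e+04 Hz.

(a) f₀ = 1.551e+04 Hz  (b) Q = 0.3928  (c) BW = 3.949e+04 Hz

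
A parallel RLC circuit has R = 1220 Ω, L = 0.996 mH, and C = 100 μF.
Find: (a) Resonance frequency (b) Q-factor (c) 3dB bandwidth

Step 1 — Resonance: ω₀ = 1/√(LC) = 1/√(0.000996·0.0001) = 3169 rad/s.
Step 2 — f₀ = ω₀/(2π) = 504.3 Hz.
Step 3 — Parallel Q: Q = R/(ω₀L) = 1220/(3169·0.000996) = 386.6.
Step 4 — Bandwidth: Δω = ω₀/Q = 8.197 rad/s; BW = Δω/(2π) = 1.305 Hz.

(a) f₀ = 504.3 Hz  (b) Q = 386.6  (c) BW = 1.305 Hz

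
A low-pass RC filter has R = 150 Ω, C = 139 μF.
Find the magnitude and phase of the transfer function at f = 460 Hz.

Step 1 — Angular frequency: ω = 2π·460 = 2890 rad/s.
Step 2 — Transfer function: H(jω) = 1/(1 + jωRC).
Step 3 — Denominator: 1 + jωRC = 1 + j·2890·150·0.000139 = 1 + j60.26.
Step 4 — H = 0.0002753 - j0.01659.
Step 5 — Magnitude: |H| = 0.01659 (-35.6 dB); phase: φ = -89.0°.

|H| = 0.01659 (-35.6 dB), φ = -89.0°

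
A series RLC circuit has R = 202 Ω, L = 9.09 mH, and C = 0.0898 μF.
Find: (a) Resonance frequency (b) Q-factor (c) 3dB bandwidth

Step 1 — Resonance: ω₀ = 1/√(LC) = 1/√(0.00909·8.98e-08) = 3.5e+04 rad/s.
Step 2 — f₀ = ω₀/(2π) = 5571 Hz.
Step 3 — Series Q: Q = ω₀L/R = 3.5e+04·0.00909/202 = 1.575.
Step 4 — Bandwidth: Δω = ω₀/Q = 2.222e+04 rad/s; BW = Δω/(2π) = 3537 Hz.

(a) f₀ = 5571 Hz  (b) Q = 1.575  (c) BW = 3537 Hz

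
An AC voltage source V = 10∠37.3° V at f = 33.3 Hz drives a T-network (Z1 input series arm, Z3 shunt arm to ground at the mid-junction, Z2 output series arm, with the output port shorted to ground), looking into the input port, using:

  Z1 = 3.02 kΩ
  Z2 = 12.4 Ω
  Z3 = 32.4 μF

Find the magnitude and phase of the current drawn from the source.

Step 1 — Angular frequency: ω = 2π·f = 2π·33.3 = 209.2 rad/s.
Step 2 — Component impedances:
  Z1: Z = R = 3020 Ω
  Z2: Z = R = 12.4 Ω
  Z3: Z = 1/(jωC) = -j/(ω·C) = 0 - j147.5 Ω
Step 3 — With the output port shorted to ground, the output series arm Z2 runs from the junction to ground; the shunt arm Z3 also runs from the junction to ground. They appear in parallel: Z3 || Z2 = 12.31 - j1.035 Ω.
Step 4 — Series with input arm Z1: Z_in = Z1 + (Z3 || Z2) = 3032 - j1.035 Ω = 3032∠-0.0° Ω.
Step 5 — Source phasor: V = 10∠37.3° V = 7.955 + j6.06 V.
Step 6 — Ohm's law: I = V / Z_total = (7.955 + j6.06) / (3032 - j1.035) = 0.002623 + j0.001999 A.
Step 7 — Convert to polar: |I| = 0.003298 A, ∠I = 37.3°.

I = 0.003298∠37.3° A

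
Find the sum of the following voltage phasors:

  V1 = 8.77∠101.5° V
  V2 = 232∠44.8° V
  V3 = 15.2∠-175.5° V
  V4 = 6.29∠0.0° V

Step 1 — Convert each phasor to rectangular form:
  V1 = 8.77·(cos(101.5°) + j·sin(101.5°)) = -1.748 + j8.594 V
  V2 = 232·(cos(44.8°) + j·sin(44.8°)) = 164.6 + j163.5 V
  V3 = 15.2·(cos(-175.5°) + j·sin(-175.5°)) = -15.15 - j1.193 V
  V4 = 6.29·(cos(0.0°) + j·sin(0.0°)) = 6.29 V
Step 2 — Sum components: V_total = 154 + j170.9 V.
Step 3 — Convert to polar: |V_total| = 230 V, ∠V_total = 48.0°.

V_total = 230∠48.0° V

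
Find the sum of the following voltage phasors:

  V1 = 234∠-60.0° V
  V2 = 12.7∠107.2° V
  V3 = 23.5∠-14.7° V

Step 1 — Convert each phasor to rectangular form:
  V1 = 234·(cos(-60.0°) + j·sin(-60.0°)) = 117 - j202.6 V
  V2 = 12.7·(cos(107.2°) + j·sin(107.2°)) = -3.755 + j12.13 V
  V3 = 23.5·(cos(-14.7°) + j·sin(-14.7°)) = 22.73 - j5.963 V
Step 2 — Sum components: V_total = 136 - j196.5 V.
Step 3 — Convert to polar: |V_total| = 238.9 V, ∠V_total = -55.3°.

V_total = 238.9∠-55.3° V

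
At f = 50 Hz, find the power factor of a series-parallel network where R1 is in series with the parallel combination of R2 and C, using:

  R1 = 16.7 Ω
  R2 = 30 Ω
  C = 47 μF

Step 1 — Angular frequency: ω = 2π·f = 2π·50 = 314.2 rad/s.
Step 2 — Component impedances:
  R1: Z = R = 16.7 Ω
  R2: Z = R = 30 Ω
  C: Z = 1/(jωC) = -j/(ω·C) = 0 - j67.73 Ω
Step 3 — Parallel branch: R2 || C = 1/(1/R2 + 1/C) = 25.08 - j11.11 Ω.
Step 4 — Series with R1: Z_total = R1 + (R2 || C) = 41.78 - j11.11 Ω = 43.23∠-14.9° Ω.
Step 5 — Power factor: PF = cos(φ) = Re(Z)/|Z| = 41.779/43.231 = 0.9664.
Step 6 — Type: Im(Z) = -11.11 ⇒ leading (phase φ = -14.9°).

PF = 0.9664 (leading, φ = -14.9°)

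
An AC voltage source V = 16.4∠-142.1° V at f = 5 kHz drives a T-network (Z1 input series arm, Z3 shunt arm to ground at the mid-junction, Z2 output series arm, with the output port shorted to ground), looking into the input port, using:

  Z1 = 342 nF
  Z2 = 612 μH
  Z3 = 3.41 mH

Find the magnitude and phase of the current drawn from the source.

Step 1 — Angular frequency: ω = 2π·f = 2π·5000 = 3.142e+04 rad/s.
Step 2 — Component impedances:
  Z1: Z = 1/(jωC) = -j/(ω·C) = 0 - j93.07 Ω
  Z2: Z = jωL = j·3.142e+04·0.000612 = 0 + j19.23 Ω
  Z3: Z = jωL = j·3.142e+04·0.00341 = 0 + j107.1 Ω
Step 3 — With the output port shorted to ground, the output series arm Z2 runs from the junction to ground; the shunt arm Z3 also runs from the junction to ground. They appear in parallel: Z3 || Z2 = 0 + j16.3 Ω.
Step 4 — Series with input arm Z1: Z_in = Z1 + (Z3 || Z2) = 0 - j76.77 Ω = 76.77∠-90.0° Ω.
Step 5 — Source phasor: V = 16.4∠-142.1° V = -12.94 - j10.07 V.
Step 6 — Ohm's law: I = V / Z_total = (-12.94 - j10.07) / (0 - j76.77) = 0.1312 - j0.1686 A.
Step 7 — Convert to polar: |I| = 0.2136 A, ∠I = -52.1°.

I = 0.2136∠-52.1° A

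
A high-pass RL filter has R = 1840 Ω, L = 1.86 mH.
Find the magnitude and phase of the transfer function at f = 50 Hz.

Step 1 — Angular frequency: ω = 2π·50 = 314.2 rad/s.
Step 2 — Transfer function: H(jω) = jωL/(R + jωL).
Step 3 — Numerator jωL = j·0.5843; denominator R + jωL = 1840 + j0.5843.
Step 4 — H = 1.009e-07 + j0.0003176.
Step 5 — Magnitude: |H| = 0.0003176 (-70.0 dB); phase: φ = 90.0°.

|H| = 0.0003176 (-70.0 dB), φ = 90.0°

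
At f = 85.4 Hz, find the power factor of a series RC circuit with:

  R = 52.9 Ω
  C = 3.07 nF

Step 1 — Angular frequency: ω = 2π·f = 2π·85.4 = 536.6 rad/s.
Step 2 — Component impedances:
  R: Z = R = 52.9 Ω
  C: Z = 1/(jωC) = -j/(ω·C) = 0 - j6.07e+05 Ω
Step 3 — Series combination: Z_total = R + C = 52.9 - j6.07e+05 Ω = 6.07e+05∠-90.0° Ω.
Step 4 — Power factor: PF = cos(φ) = Re(Z)/|Z| = 52.9/6.0705e+05 = 8.714e-05.
Step 5 — Type: Im(Z) = -6.07e+05 ⇒ leading (phase φ = -90.0°).

PF = 8.714e-05 (leading, φ = -90.0°)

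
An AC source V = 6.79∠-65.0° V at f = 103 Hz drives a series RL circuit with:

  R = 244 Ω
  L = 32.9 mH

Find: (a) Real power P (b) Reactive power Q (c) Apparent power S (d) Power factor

Step 1 — Angular frequency: ω = 2π·f = 2π·103 = 647.2 rad/s.
Step 2 — Component impedances:
  R: Z = R = 244 Ω
  L: Z = jωL = j·647.2·0.0329 = 0 + j21.29 Ω
Step 3 — Series combination: Z_total = R + L = 244 + j21.29 Ω = 244.9∠5.0° Ω.
Step 4 — Source phasor: V = 6.79∠-65.0° V = 2.87 - j6.154 V.
Step 5 — Current: I = V / Z = 0.009488 - j0.02605 A = 0.02772∠-70.0° A.
Step 6 — Complex power: S = V·I* = 0.1875 + j0.01636 VA.
Step 7 — Real power: P = Re(S) = 0.1875 W.
Step 8 — Reactive power: Q = Im(S) = 0.01636 VAR.
Step 9 — Apparent power: |S| = 0.1882 VA.
Step 10 — Power factor: PF = P/|S| = 0.9962 (lagging).

(a) P = 0.1875 W  (b) Q = 0.01636 VAR  (c) S = 0.1882 VA  (d) PF = 0.9962 (lagging)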